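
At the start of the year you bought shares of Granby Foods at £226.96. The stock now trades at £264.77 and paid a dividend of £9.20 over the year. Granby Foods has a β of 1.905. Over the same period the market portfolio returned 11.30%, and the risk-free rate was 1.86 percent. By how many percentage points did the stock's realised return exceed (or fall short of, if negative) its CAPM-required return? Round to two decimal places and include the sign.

+0.87%

Realised HPR = (P1 + D1 − P0) / P0 = (264.77 + 9.20 − 226.96) / 226.96 = 47.01 / 226.96 = 20.7129%
MRP = 11.30% − 1.86% = 9.44%
CAPM required = R_f + β·MRP = 1.86% + 1.905 × 9.44% = 19.84320%
α = realised − required = 20.7129% − 19.84320% = +0.87%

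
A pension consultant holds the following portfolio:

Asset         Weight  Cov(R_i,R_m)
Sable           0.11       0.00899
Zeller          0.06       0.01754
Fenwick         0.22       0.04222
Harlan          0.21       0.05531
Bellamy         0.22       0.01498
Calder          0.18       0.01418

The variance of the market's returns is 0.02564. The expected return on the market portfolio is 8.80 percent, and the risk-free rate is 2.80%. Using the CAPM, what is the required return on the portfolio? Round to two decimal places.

9.54%

β_Sable = 0.00899 / 0.02564 = 0.3506
β_Zeller = 0.01754 / 0.02564 = 0.6841
β_Fenwick = 0.04222 / 0.02564 = 1.6466
β_Harlan = 0.05531 / 0.02564 = 2.1572
β_Bellamy = 0.01498 / 0.02564 = 0.5842
β_Calder = 0.01418 / 0.02564 = 0.5530
β_P = Σ w_i β_i = 0.11×0.3506 + 0.06×0.6841 + 0.22×1.6466 + 0.21×2.1572 + 0.22×0.5842 + 0.18×0.5530 = 1.1229
MRP = 8.80% − 2.80% = 6.00%
E(R_P) = R_f + β_P × MRP = 2.80% + 1.1229 × 6.00% = 9.54%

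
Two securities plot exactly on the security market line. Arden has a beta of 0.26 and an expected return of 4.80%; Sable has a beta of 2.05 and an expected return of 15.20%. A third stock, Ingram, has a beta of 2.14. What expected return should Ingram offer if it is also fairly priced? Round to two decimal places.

MRP (SML slope) = (15.20% − 4.80%) / (2.05 − 0.26) = 10.40% / 1.79 = 5.8101%
R_f (intercept) = 4.80% − 0.26 × 5.8101% = 3.2894%
E(R_Ingram) = R_f + β × MRP = 3.2894% + 2.14 × 5.8101% = 15.72%

15.72%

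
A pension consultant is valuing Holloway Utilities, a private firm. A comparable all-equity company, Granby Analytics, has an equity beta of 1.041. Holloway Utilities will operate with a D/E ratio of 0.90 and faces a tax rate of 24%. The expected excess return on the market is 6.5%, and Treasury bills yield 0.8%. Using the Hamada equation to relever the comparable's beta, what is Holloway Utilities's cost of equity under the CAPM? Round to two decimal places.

β_L = β_U × [1 + (1 − t)(D/E)] = 1.041 × [1 + (1 − 0.24) × 0.90]
    = 1.041 × [1 + 0.76 × 0.90] = 1.041 × 1.6840 = 1.7530
E(R) = R_f + β_L × MRP = 0.8% + 1.7530 × 6.5% = 12.19%

12.19%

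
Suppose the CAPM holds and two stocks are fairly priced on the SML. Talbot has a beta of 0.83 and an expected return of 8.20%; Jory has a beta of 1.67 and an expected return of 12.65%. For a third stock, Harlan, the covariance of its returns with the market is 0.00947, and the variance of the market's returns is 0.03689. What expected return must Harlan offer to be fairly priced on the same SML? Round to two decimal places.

5.16%

MRP = (12.65% − 8.20%) / (1.67 − 0.83) = 5.2976%
R_f = 8.20% − 0.83 × 5.2976% = 3.8030%
β_Harlan = Cov / Var(R_m) = 0.00947 / 0.03689 = 0.2567
E(R_Harlan) = R_f + β × MRP = 3.8030% + 0.2567 × 5.2976% = 5.16%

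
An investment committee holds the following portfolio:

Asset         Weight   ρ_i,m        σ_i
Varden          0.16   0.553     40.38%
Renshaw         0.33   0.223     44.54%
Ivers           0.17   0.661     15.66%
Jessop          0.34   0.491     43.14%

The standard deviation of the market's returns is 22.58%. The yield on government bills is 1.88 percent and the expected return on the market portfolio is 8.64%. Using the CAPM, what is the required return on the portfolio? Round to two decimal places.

β_Varden = 0.553 × 40.38% / 22.58% = 0.9889
β_Renshaw = 0.223 × 44.54% / 22.58% = 0.4399
β_Ivers = 0.661 × 15.66% / 22.58% = 0.4584
β_Jessop = 0.491 × 43.14% / 22.58% = 0.9381
β_P = Σ w_i β_i = 0.16×0.9889 + 0.33×0.4399 + 0.17×0.4584 + 0.34×0.9381 = 0.7003
MRP = 8.64% − 1.88% = 6.76%
E(R_P) = R_f + β_P × MRP = 1.88% + 0.7003 × 6.76% = 6.61%

6.61%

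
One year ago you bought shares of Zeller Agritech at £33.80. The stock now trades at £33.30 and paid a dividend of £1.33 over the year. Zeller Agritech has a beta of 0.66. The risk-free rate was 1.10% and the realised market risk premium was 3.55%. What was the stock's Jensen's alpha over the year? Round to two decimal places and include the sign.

Realised HPR = (P1 + D1 − P0) / P0 = (33.30 + 1.33 − 33.80) / 33.80 = 0.83 / 33.80 = 2.4556%
CAPM required = R_f + β·MRP = 1.10% + 0.66 × 3.55% = 3.4430%
α = realised − required = 2.4556% − 3.4430% = -0.99%

-0.99%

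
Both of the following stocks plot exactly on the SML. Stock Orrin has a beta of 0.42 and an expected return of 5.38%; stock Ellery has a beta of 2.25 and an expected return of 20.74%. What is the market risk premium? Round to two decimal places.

8.39%

Both satisfy E(R) = R_f + β·MRP, so the slope of the SML is
MRP = (20.74% − 5.38%) / (2.25 − 0.42) = 15.36% / 1.83 = 8.3934%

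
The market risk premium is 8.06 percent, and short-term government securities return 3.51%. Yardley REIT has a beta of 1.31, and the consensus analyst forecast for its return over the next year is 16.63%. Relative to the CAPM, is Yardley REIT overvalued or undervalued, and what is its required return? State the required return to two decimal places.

Required return = R_f + β·MRP = 3.51% + 1.31 × 8.06% = 14.07%
Forecast 16.63% > required 14.07% → the stock plots above the SML → undervalued.

Undervalued; required return 14.07%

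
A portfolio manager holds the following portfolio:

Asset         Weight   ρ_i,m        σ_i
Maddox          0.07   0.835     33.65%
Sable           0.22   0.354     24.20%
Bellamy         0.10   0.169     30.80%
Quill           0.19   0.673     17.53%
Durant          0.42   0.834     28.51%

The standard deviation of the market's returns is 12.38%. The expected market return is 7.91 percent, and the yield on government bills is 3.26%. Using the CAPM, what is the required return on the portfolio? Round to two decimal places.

9.50%

β_Maddox = 0.835 × 33.65% / 12.38% = 2.2696
β_Sable = 0.354 × 24.20% / 12.38% = 0.6920
β_Bellamy = 0.169 × 30.80% / 12.38% = 0.4205
β_Quill = 0.673 × 17.53% / 12.38% = 0.9530
β_Durant = 0.834 × 28.51% / 12.38% = 1.9206
β_P = Σ w_i β_i = 0.07×2.2696 + 0.22×0.6920 + 0.10×0.4205 + 0.19×0.9530 + 0.42×1.9206 = 1.3409
MRP = 7.91% − 3.26% = 4.65%
E(R_P) = R_f + β_P × MRP = 3.26% + 1.3409 × 4.65% = 9.50%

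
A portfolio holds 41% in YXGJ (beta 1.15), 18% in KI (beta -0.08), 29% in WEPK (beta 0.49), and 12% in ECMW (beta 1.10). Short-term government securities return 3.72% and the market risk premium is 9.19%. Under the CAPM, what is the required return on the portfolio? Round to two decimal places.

10.44%

β_P = Σ w_i β_i = 0.41×1.15 + 0.18×-0.08 + 0.29×0.49 + 0.12×1.10 = 0.7312
E(R_P) = R_f + β_P × MRP = 3.72% + 0.7312 × 9.19% = 10.44%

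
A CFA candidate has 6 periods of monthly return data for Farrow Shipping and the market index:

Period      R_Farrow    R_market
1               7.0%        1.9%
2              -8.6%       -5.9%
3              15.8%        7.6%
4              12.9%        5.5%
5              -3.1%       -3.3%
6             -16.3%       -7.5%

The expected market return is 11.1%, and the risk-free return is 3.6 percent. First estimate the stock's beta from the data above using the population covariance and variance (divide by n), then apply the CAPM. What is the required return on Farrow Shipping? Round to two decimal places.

Mean R_i = (7.0 − 8.6 + 15.8 + 12.9 − 3.1 − 16.3) / 6 = 1.2833%
Mean R_m = (1.9 − 5.9 + 7.6 + 5.5 − 3.3 − 7.5) / 6 = -0.2833%
Σ(R_i − R̄_i)(R_m − R̄_m) = 389.7317  ⇒  Cov = 389.7317 / 6 = 64.9553
Σ(R_m − R̄_m)² = 193.0883  ⇒  Var(R_m) = 193.0883 / 6 = 32.1814
β = Cov / Var(R_m) = 64.9553 / 32.1814 = 2.0184
MRP = 11.1% − 3.6% = 7.50%
E(R) = R_f + β × MRP = 3.6% + 2.0184 × 7.5% = 18.74%

18.74%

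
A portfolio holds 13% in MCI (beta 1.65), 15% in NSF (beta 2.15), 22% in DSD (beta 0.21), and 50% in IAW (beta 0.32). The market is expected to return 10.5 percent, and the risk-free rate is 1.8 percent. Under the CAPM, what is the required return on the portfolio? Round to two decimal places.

8.27%

β_P = Σ w_i β_i = 0.13×1.65 + 0.15×2.15 + 0.22×0.21 + 0.50×0.32 = 0.7432
MRP = 10.5% − 1.8% = 8.70%
E(R_P) = R_f + β_P × MRP = 1.8% + 0.7432 × 8.7% = 8.27%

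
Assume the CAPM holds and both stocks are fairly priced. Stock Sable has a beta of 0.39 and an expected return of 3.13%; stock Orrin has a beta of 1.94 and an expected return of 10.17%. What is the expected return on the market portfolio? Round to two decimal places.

5.90%

Both satisfy E(R) = R_f + β·MRP, so the slope of the SML is
MRP = (10.17% − 3.13%) / (1.94 − 0.39) = 7.04% / 1.55 = 4.5419%
R_f = E(R_Sable) − β_Sable·MRP = 3.13% − 0.39 × 4.5419% = 1.3587%
E(R_m) = R_f + MRP = 1.3587% + 4.5419% = 5.90%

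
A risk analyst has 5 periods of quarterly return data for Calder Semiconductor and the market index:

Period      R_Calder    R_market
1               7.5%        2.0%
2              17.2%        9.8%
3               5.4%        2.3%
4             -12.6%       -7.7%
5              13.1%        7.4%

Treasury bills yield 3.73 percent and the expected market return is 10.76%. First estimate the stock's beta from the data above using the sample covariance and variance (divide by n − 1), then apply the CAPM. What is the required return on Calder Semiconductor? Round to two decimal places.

Mean R_i = (7.5 + 17.2 + 5.4 − 12.6 + 13.1) / 5 = 6.1200%
Mean R_m = (2.0 + 9.8 + 2.3 − 7.7 + 7.4) / 5 = 2.7600%
Σ(R_i − R̄_i)(R_m − R̄_m) = 305.4840  ⇒  Cov = 305.4840 / 4 = 76.3710
Σ(R_m − R̄_m)² = 181.2920  ⇒  Var(R_m) = 181.2920 / 4 = 45.3230
β = Cov / Var(R_m) = 76.3710 / 45.3230 = 1.6850
MRP = 10.76% − 3.73% = 7.03%
E(R) = R_f + β × MRP = 3.73% + 1.6850 × 7.03% = 15.58%

15.58%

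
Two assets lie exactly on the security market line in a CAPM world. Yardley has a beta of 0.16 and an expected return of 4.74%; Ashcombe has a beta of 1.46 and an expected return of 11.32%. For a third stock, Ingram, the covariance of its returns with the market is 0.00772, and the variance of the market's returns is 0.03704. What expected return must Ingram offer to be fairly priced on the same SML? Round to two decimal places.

MRP = (11.32% − 4.74%) / (1.46 − 0.16) = 5.0615%
R_f = 4.74% − 0.16 × 5.0615% = 3.9302%
β_Ingram = Cov / Var(R_m) = 0.00772 / 0.03704 = 0.2084
E(R_Ingram) = R_f + β × MRP = 3.9302% + 0.2084 × 5.0615% = 4.99%

4.99%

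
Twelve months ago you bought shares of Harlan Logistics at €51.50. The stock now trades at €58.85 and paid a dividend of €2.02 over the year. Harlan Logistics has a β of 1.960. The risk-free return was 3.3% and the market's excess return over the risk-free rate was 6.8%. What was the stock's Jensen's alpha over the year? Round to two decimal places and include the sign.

+1.57%

Realised HPR = (P1 + D1 − P0) / P0 = (58.85 + 2.02 − 51.50) / 51.50 = 9.37 / 51.50 = 18.1942%
CAPM required = R_f + β·MRP = 3.3% + 1.960 × 6.8% = 16.6280%
α = realised − required = 18.1942% − 16.6280% = +1.57%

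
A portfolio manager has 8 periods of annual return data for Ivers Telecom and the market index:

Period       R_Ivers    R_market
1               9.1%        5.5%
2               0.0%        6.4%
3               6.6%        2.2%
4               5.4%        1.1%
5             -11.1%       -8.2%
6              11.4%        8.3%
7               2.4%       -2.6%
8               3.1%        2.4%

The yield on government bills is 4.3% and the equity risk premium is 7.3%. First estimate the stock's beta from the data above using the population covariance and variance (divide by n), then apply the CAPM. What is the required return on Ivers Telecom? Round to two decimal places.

Mean R_i = (9.1 + 0.0 + 6.6 + 5.4 − 11.1 + 11.4 + 2.4 + 3.1) / 8 = 3.3625%
Mean R_m = (5.5 + 6.4 + 2.2 + 1.1 − 8.2 + 8.3 − 2.6 + 2.4) / 8 = 1.8875%
Σ(R_i − R̄_i)(R_m − R̄_m) = 206.5763  ⇒  Cov = 206.5763 / 8 = 25.8220
Σ(R_m − R̄_m)² = 197.4088  ⇒  Var(R_m) = 197.4088 / 8 = 24.6761
β = Cov / Var(R_m) = 25.8220 / 24.6761 = 1.0464
E(R) = R_f + β × MRP = 4.3% + 1.0464 × 7.3% = 11.94%

11.94%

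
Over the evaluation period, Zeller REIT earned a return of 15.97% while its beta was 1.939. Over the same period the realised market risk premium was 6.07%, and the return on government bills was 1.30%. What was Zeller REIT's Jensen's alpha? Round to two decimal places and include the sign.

CAPM benchmark = R_f + β(R_m − R_f) = 1.30% + 1.939 × 6.07% = 13.06973%
α = actual − benchmark = 15.97% − 13.06973% = +2.90%

+2.90%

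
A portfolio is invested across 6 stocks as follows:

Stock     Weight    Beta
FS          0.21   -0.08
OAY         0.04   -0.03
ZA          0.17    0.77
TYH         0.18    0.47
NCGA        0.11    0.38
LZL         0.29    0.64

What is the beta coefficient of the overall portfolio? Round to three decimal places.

β_P = Σ w_i β_i = 0.21×-0.08 + 0.04×-0.03 + 0.17×0.77 + 0.18×0.47 + 0.11×0.38 + 0.29×0.64 = 0.4249

0.425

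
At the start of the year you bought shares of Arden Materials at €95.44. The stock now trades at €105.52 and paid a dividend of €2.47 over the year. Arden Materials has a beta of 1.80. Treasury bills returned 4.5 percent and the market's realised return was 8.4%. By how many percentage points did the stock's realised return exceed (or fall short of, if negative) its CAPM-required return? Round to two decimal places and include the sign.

+1.63%

Realised HPR = (P1 + D1 − P0) / P0 = (105.52 + 2.47 − 95.44) / 95.44 = 12.55 / 95.44 = 13.1496%
MRP = 8.4% − 4.5% = 3.90%
CAPM required = R_f + β·MRP = 4.5% + 1.80 × 3.9% = 11.5200%
α = realised − required = 13.1496% − 11.5200% = +1.63%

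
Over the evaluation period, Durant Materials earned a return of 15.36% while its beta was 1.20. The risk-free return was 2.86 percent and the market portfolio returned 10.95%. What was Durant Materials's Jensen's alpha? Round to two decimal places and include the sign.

+2.79%

Market excess return = 10.95% − 2.86% = 8.09%
CAPM benchmark = R_f + β(R_m − R_f) = 2.86% + 1.20 × 8.09% = 12.5680%
α = actual − benchmark = 15.36% − 12.5680% = +2.79%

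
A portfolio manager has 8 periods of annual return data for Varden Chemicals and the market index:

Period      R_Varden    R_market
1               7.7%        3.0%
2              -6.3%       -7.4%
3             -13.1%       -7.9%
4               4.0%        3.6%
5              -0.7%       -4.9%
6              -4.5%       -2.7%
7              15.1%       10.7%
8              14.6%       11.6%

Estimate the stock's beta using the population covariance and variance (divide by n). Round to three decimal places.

Mean R_i = (7.7 − 6.3 − 13.1 + 4.0 − 0.7 − 4.5 + 15.1 + 14.6) / 8 = 2.1000%
Mean R_m = (3.0 − 7.4 − 7.9 + 3.6 − 4.9 − 2.7 + 10.7 + 11.6) / 8 = 0.7500%
Σ(R_i − R̄_i)(R_m − R̄_m) = 521.5200  ⇒  Cov = 521.5200 / 8 = 65.1900
Σ(R_m − R̄_m)² = 414.9800  ⇒  Var(R_m) = 414.9800 / 8 = 51.8725
β = Cov / Var(R_m) = 65.1900 / 51.8725 = 1.2567

1.257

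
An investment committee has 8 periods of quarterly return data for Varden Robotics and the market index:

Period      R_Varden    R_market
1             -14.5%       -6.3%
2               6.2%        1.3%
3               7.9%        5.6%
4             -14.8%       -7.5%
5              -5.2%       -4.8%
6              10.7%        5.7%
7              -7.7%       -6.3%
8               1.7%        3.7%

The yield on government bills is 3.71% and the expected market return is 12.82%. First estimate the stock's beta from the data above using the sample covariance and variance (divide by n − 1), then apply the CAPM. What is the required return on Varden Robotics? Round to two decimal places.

18.79%

Mean R_i = (-14.5 + 6.2 + 7.9 − 14.8 − 5.2 + 10.7 − 7.7 + 1.7) / 8 = -1.9625%
Mean R_m = (-6.3 + 1.3 + 5.6 − 7.5 − 4.8 + 5.7 − 6.3 + 3.7) / 8 = -1.0750%
Σ(R_i − R̄_i)(R_m − R̄_m) = 378.5225  ⇒  Cov = 378.5225 / 7 = 54.0746
Σ(R_m − R̄_m)² = 228.6550  ⇒  Var(R_m) = 228.6550 / 7 = 32.6650
β = Cov / Var(R_m) = 54.0746 / 32.6650 = 1.6554
MRP = 12.82% − 3.71% = 9.11%
E(R) = R_f + β × MRP = 3.71% + 1.6554 × 9.11% = 18.79%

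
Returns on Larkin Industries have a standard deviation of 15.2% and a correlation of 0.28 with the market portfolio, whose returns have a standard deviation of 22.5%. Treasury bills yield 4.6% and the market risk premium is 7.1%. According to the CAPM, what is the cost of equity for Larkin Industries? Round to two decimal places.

5.94%

β = ρ × σ_i / σ_m = 0.28 × 15.2% / 22.5% = 0.1892
E(R) = 4.6% + 0.1892 × 7.1% = 5.94%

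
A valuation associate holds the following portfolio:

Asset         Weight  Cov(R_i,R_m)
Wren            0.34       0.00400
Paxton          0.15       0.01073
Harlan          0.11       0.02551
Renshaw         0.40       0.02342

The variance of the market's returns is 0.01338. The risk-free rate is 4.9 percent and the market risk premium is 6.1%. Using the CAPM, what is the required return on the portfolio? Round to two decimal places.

11.80%

β_Wren = 0.00400 / 0.01338 = 0.2990
β_Paxton = 0.01073 / 0.01338 = 0.8019
β_Harlan = 0.02551 / 0.01338 = 1.9066
β_Renshaw = 0.02342 / 0.01338 = 1.7504
β_P = Σ w_i β_i = 0.34×0.2990 + 0.15×0.8019 + 0.11×1.9066 + 0.40×1.7504 = 1.1318
E(R_P) = R_f + β_P × MRP = 4.9% + 1.1318 × 6.1% = 11.80%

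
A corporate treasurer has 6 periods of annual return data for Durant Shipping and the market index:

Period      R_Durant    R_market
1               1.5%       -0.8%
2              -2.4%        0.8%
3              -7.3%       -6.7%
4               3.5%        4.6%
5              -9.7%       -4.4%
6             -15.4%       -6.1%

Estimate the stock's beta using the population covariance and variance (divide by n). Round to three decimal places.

1.395

Mean R_i = (1.5 − 2.4 − 7.3 + 3.5 − 9.7 − 15.4) / 6 = -4.9667%
Mean R_m = (-0.8 + 0.8 − 6.7 + 4.6 − 4.4 − 6.1) / 6 = -2.1000%
Σ(R_i − R̄_i)(R_m − R̄_m) = 135.9300  ⇒  Cov = 135.9300 / 6 = 22.6550
Σ(R_m − R̄_m)² = 97.4400  ⇒  Var(R_m) = 97.4400 / 6 = 16.2400
β = Cov / Var(R_m) = 22.6550 / 16.2400 = 1.3950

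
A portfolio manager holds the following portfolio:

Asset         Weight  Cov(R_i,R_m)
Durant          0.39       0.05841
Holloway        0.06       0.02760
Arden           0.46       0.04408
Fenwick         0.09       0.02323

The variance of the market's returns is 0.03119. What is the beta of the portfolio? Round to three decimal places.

1.501

β_Durant = 0.05841 / 0.03119 = 1.8727
β_Holloway = 0.02760 / 0.03119 = 0.8849
β_Arden = 0.04408 / 0.03119 = 1.4133
β_Fenwick = 0.02323 / 0.03119 = 0.7448
β_P = Σ w_i β_i = 0.39×1.8727 + 0.06×0.8849 + 0.46×1.4133 + 0.09×0.7448 = 1.5006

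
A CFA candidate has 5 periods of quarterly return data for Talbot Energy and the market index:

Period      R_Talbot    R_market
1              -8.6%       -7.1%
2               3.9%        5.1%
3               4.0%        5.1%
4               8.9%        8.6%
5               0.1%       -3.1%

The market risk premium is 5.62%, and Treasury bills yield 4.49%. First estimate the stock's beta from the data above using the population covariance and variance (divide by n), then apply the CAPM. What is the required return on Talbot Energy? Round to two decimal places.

Mean R_i = (-8.6 + 3.9 + 4.0 + 8.9 + 0.1) / 5 = 1.6600%
Mean R_m = (-7.1 + 5.1 + 5.1 + 8.6 − 3.1) / 5 = 1.7200%
Σ(R_i − R̄_i)(R_m − R̄_m) = 163.3040  ⇒  Cov = 163.3040 / 5 = 32.6608
Σ(R_m − R̄_m)² = 171.2080  ⇒  Var(R_m) = 171.2080 / 5 = 34.2416
β = Cov / Var(R_m) = 32.6608 / 34.2416 = 0.9538
E(R) = R_f + β × MRP = 4.49% + 0.9538 × 5.62% = 9.85%

9.85%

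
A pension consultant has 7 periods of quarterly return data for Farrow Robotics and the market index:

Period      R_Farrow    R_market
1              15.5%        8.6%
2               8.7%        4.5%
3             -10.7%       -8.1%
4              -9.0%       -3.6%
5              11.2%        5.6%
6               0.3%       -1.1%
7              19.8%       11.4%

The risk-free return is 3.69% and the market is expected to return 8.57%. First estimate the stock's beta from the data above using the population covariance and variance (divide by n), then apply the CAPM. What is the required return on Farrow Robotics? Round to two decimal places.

11.88%

Mean R_i = (15.5 + 8.7 − 10.7 − 9.0 + 11.2 + 0.3 + 19.8) / 7 = 5.1143%
Mean R_m = (8.6 + 4.5 − 8.1 − 3.6 + 5.6 − 1.1 + 11.4) / 7 = 2.4714%
Σ(R_i − R̄_i)(R_m − R̄_m) = 491.1529  ⇒  Cov = 491.1529 / 7 = 70.1647
Σ(R_m − R̄_m)² = 292.5543  ⇒  Var(R_m) = 292.5543 / 7 = 41.7935
β = Cov / Var(R_m) = 70.1647 / 41.7935 = 1.6788
MRP = 8.57% − 3.69% = 4.88%
E(R) = R_f + β × MRP = 3.69% + 1.6788 × 4.88% = 11.88%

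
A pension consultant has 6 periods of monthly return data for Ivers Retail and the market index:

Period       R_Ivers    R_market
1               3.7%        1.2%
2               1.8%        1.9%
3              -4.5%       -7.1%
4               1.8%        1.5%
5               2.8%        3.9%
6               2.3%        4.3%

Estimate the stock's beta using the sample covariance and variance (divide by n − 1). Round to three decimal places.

Mean R_i = (3.7 + 1.8 − 4.5 + 1.8 + 2.8 + 2.3) / 6 = 1.3167%
Mean R_m = (1.2 + 1.9 − 7.1 + 1.5 + 3.9 + 4.3) / 6 = 0.9500%
Σ(R_i − R̄_i)(R_m − R̄_m) = 55.8150  ⇒  Cov = 55.8150 / 5 = 11.1630
Σ(R_m − R̄_m)² = 85.9950  ⇒  Var(R_m) = 85.9950 / 5 = 17.1990
β = Cov / Var(R_m) = 11.1630 / 17.1990 = 0.6490

0.649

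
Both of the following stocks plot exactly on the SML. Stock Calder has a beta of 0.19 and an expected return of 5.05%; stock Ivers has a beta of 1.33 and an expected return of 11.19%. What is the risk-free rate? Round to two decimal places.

4.03%

Both satisfy E(R) = R_f + β·MRP, so the slope of the SML is
MRP = (11.19% − 5.05%) / (1.33 − 0.19) = 6.14% / 1.14 = 5.3860%
R_f = E(R_Calder) − β_Calder·MRP = 5.05% − 0.19 × 5.3860% = 4.0267%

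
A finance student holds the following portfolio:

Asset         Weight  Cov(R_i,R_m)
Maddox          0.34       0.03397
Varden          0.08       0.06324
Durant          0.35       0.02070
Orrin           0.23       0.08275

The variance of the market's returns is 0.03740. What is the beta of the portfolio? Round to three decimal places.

β_Maddox = 0.03397 / 0.03740 = 0.9083
β_Varden = 0.06324 / 0.03740 = 1.6909
β_Durant = 0.02070 / 0.03740 = 0.5535
β_Orrin = 0.08275 / 0.03740 = 2.2126
β_P = Σ w_i β_i = 0.34×0.9083 + 0.08×1.6909 + 0.35×0.5535 + 0.23×2.2126 = 1.1467

1.147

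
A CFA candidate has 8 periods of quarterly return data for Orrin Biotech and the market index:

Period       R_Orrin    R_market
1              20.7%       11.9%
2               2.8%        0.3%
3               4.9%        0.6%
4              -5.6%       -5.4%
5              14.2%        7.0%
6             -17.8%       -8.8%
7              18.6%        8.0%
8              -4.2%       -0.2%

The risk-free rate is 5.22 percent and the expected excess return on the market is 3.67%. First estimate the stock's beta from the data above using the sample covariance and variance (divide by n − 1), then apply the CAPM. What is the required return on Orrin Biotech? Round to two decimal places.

12.03%

Mean R_i = (20.7 + 2.8 + 4.9 − 5.6 + 14.2 − 17.8 + 18.6 − 4.2) / 8 = 4.2000%
Mean R_m = (11.9 + 0.3 + 0.6 − 5.4 + 7.0 − 8.8 + 8.0 − 0.2) / 8 = 1.6750%
Σ(R_i − R̄_i)(R_m − R̄_m) = 629.7500  ⇒  Cov = 629.7500 / 7 = 89.9643
Σ(R_m − R̄_m)² = 339.2550  ⇒  Var(R_m) = 339.2550 / 7 = 48.4650
β = Cov / Var(R_m) = 89.9643 / 48.4650 = 1.8563
E(R) = R_f + β × MRP = 5.22% + 1.8563 × 3.67% = 12.03%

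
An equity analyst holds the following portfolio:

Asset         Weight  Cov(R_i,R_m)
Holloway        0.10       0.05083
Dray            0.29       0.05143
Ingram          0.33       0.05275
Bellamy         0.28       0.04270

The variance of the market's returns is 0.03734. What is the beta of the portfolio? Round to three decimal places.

β_Holloway = 0.05083 / 0.03734 = 1.3613
β_Dray = 0.05143 / 0.03734 = 1.3773
β_Ingram = 0.05275 / 0.03734 = 1.4127
β_Bellamy = 0.04270 / 0.03734 = 1.1435
β_P = Σ w_i β_i = 0.10×1.3613 + 0.29×1.3773 + 0.33×1.4127 + 0.28×1.1435 = 1.3219

1.322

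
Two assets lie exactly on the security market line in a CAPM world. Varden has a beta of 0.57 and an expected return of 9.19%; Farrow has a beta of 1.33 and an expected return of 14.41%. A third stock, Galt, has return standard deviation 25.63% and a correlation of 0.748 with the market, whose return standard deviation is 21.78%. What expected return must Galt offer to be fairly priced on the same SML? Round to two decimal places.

11.32%

MRP = (14.41% − 9.19%) / (1.33 − 0.57) = 6.8684%
R_f = 9.19% − 0.57 × 6.8684% = 5.2750%
β_Galt = ρ·σ_i/σ_m = 0.748 × 25.63 / 21.78 = 0.8802
E(R_Galt) = R_f + β × MRP = 5.2750% + 0.8802 × 6.8684% = 11.32%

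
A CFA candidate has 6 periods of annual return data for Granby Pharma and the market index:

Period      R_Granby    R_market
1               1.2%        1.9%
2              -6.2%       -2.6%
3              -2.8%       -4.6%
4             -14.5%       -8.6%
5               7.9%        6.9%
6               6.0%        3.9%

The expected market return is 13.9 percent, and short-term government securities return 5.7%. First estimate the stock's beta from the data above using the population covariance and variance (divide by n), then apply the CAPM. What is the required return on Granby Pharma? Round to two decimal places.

16.99%

Mean R_i = (1.2 − 6.2 − 2.8 − 14.5 + 7.9 + 6.0) / 6 = -1.4000%
Mean R_m = (1.9 − 2.6 − 4.6 − 8.6 + 6.9 + 3.9) / 6 = -0.5167%
Σ(R_i − R̄_i)(R_m − R̄_m) = 229.5500  ⇒  Cov = 229.5500 / 6 = 38.2583
Σ(R_m − R̄_m)² = 166.7083  ⇒  Var(R_m) = 166.7083 / 6 = 27.7847
β = Cov / Var(R_m) = 38.2583 / 27.7847 = 1.3770
MRP = 13.9% − 5.7% = 8.20%
E(R) = R_f + β × MRP = 5.7% + 1.3770 × 8.2% = 16.99%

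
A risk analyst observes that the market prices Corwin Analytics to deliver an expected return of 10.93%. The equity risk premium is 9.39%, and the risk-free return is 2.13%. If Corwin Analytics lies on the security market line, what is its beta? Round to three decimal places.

0.937

β = (E(R) − R_f) / MRP = (10.93% − 2.13%) / 9.39% = 8.80% / 9.39% = 0.937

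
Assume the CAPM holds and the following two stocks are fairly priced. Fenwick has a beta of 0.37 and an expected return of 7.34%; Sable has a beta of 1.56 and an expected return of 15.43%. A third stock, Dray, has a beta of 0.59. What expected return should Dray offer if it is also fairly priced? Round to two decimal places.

MRP (SML slope) = (15.43% − 7.34%) / (1.56 − 0.37) = 8.09% / 1.19 = 6.7983%
R_f (intercept) = 7.34% − 0.37 × 6.7983% = 4.8246%
E(R_Dray) = R_f + β × MRP = 4.8246% + 0.59 × 6.7983% = 8.84%

8.84%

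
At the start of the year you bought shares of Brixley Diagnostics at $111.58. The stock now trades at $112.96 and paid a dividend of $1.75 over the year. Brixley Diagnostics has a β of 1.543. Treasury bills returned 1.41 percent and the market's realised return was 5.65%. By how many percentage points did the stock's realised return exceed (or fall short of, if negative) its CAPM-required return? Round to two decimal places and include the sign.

-5.15%

Realised HPR = (P1 + D1 − P0) / P0 = (112.96 + 1.75 − 111.58) / 111.58 = 3.13 / 111.58 = 2.8052%
MRP = 5.65% − 1.41% = 4.24%
CAPM required = R_f + β·MRP = 1.41% + 1.543 × 4.24% = 7.95232%
α = realised − required = 2.8052% − 7.95232% = -5.15%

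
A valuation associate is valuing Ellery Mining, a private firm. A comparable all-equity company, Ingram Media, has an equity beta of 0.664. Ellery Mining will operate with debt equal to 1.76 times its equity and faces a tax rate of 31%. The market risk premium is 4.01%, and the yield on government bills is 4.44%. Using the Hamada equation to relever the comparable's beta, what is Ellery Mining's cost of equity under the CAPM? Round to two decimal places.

10.34%

β_L = β_U × [1 + (1 − t)(D/E)] = 0.664 × [1 + (1 − 0.31) × 1.76]
    = 0.664 × [1 + 0.69 × 1.76] = 0.664 × 2.2144 = 1.4704
E(R) = R_f + β_L × MRP = 4.44% + 1.4704 × 4.01% = 10.34%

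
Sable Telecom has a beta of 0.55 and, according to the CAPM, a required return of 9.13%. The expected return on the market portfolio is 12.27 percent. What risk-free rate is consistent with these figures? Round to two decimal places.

E(R) = R_f + β(E(R_m) − R_f) = R_f(1 − β) + β·E(R_m)
9.13% = R_f × (1 − 0.55) + 0.55 × 12.27%
9.13% = R_f × 0.45 + 6.7485%
R_f = (9.13% − 6.7485%) / 0.45 = 5.29%

5.29%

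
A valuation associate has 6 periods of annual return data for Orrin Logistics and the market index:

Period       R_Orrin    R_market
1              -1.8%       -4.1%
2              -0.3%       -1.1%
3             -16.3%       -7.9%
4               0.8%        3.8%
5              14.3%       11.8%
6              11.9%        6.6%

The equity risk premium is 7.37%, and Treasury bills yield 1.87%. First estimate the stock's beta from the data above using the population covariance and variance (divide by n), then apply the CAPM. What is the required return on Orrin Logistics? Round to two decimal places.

12.31%

Mean R_i = (-1.8 − 0.3 − 16.3 + 0.8 + 14.3 + 11.9) / 6 = 1.4333%
Mean R_m = (-4.1 − 1.1 − 7.9 + 3.8 + 11.8 + 6.6) / 6 = 1.5167%
Σ(R_i − R̄_i)(R_m − R̄_m) = 373.7567  ⇒  Cov = 373.7567 / 6 = 62.2928
Σ(R_m − R̄_m)² = 263.8683  ⇒  Var(R_m) = 263.8683 / 6 = 43.9781
β = Cov / Var(R_m) = 62.2928 / 43.9781 = 1.4165
E(R) = R_f + β × MRP = 1.87% + 1.4165 × 7.37% = 12.31%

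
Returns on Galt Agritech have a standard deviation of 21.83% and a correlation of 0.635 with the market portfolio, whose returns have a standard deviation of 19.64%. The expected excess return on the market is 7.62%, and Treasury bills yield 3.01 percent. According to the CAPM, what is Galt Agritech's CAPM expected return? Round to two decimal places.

8.39%

β = ρ × σ_i / σ_m = 0.635 × 21.83% / 19.64% = 0.7058
E(R) = 3.01% + 0.7058 × 7.62% = 8.39%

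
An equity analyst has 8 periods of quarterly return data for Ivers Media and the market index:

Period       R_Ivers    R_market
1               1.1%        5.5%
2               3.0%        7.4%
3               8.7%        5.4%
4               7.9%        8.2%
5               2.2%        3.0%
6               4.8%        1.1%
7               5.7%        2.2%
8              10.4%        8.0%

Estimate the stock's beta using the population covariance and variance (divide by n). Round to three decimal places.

Mean R_i = (1.1 + 3.0 + 8.7 + 7.9 + 2.2 + 4.8 + 5.7 + 10.4) / 8 = 5.4750%
Mean R_m = (5.5 + 7.4 + 5.4 + 8.2 + 3.0 + 1.1 + 2.2 + 8.0) / 8 = 5.1000%
Σ(R_i − R̄_i)(R_m − R̄_m) = 24.2500  ⇒  Cov = 24.2500 / 8 = 3.0313
Σ(R_m − R̄_m)² = 52.3800  ⇒  Var(R_m) = 52.3800 / 8 = 6.5475
β = Cov / Var(R_m) = 3.0313 / 6.5475 = 0.4630

0.463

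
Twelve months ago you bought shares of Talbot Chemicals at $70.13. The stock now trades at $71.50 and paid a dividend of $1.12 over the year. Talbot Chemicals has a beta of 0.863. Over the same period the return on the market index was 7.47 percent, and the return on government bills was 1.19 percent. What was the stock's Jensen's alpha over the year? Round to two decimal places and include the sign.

Realised HPR = (P1 + D1 − P0) / P0 = (71.50 + 1.12 − 70.13) / 70.13 = 2.49 / 70.13 = 3.5505%
MRP = 7.47% − 1.19% = 6.28%
CAPM required = R_f + β·MRP = 1.19% + 0.863 × 6.28% = 6.60964%
α = realised − required = 3.5505% − 6.60964% = -3.06%

-3.06%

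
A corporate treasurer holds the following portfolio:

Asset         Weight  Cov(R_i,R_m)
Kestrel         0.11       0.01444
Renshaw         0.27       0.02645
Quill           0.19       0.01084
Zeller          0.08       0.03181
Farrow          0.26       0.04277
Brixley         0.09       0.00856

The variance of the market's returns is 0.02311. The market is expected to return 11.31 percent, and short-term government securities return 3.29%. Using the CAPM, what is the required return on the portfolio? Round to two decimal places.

12.04%

β_Kestrel = 0.01444 / 0.02311 = 0.6248
β_Renshaw = 0.02645 / 0.02311 = 1.1445
β_Quill = 0.01084 / 0.02311 = 0.4691
β_Zeller = 0.03181 / 0.02311 = 1.3765
β_Farrow = 0.04277 / 0.02311 = 1.8507
β_Brixley = 0.00856 / 0.02311 = 0.3704
β_P = Σ w_i β_i = 0.11×0.6248 + 0.27×1.1445 + 0.19×0.4691 + 0.08×1.3765 + 0.26×1.8507 + 0.09×0.3704 = 1.0915
MRP = 11.31% − 3.29% = 8.02%
E(R_P) = R_f + β_P × MRP = 3.29% + 1.0915 × 8.02% = 12.04%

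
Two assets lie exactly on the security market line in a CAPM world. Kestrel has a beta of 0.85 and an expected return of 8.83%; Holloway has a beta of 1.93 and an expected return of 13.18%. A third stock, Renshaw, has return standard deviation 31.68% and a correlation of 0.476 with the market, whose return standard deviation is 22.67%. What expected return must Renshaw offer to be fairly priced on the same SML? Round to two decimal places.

8.09%

MRP = (13.18% − 8.83%) / (1.93 − 0.85) = 4.0278%
R_f = 8.83% − 0.85 × 4.0278% = 5.4064%
β_Renshaw = ρ·σ_i/σ_m = 0.476 × 31.68 / 22.67 = 0.6652
E(R_Renshaw) = R_f + β × MRP = 5.4064% + 0.6652 × 4.0278% = 8.09%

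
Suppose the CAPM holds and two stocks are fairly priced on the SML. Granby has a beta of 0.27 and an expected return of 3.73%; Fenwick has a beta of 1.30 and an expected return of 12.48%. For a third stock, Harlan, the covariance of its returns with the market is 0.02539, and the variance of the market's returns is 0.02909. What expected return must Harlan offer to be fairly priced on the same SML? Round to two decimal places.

8.85%

MRP = (12.48% − 3.73%) / (1.30 − 0.27) = 8.4951%
R_f = 3.73% − 0.27 × 8.4951% = 1.4363%
β_Harlan = Cov / Var(R_m) = 0.02539 / 0.02909 = 0.8728
E(R_Harlan) = R_f + β × MRP = 1.4363% + 0.8728 × 8.4951% = 8.85%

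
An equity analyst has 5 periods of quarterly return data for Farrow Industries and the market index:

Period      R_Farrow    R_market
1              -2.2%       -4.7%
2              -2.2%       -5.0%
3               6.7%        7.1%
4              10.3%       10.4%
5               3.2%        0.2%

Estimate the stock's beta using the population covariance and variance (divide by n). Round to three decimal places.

0.785

Mean R_i = (-2.2 − 2.2 + 6.7 + 10.3 + 3.2) / 5 = 3.1600%
Mean R_m = (-4.7 − 5.0 + 7.1 + 10.4 + 0.2) / 5 = 1.6000%
Σ(R_i − R̄_i)(R_m − R̄_m) = 151.3900  ⇒  Cov = 151.3900 / 5 = 30.2780
Σ(R_m − R̄_m)² = 192.9000  ⇒  Var(R_m) = 192.9000 / 5 = 38.5800
β = Cov / Var(R_m) = 30.2780 / 38.5800 = 0.7848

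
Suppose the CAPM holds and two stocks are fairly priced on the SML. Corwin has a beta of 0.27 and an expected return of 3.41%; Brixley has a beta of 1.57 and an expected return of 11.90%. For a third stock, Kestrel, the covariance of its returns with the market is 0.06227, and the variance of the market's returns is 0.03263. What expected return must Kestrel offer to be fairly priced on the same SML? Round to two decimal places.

MRP = (11.90% − 3.41%) / (1.57 − 0.27) = 6.5308%
R_f = 3.41% − 0.27 × 6.5308% = 1.6467%
β_Kestrel = Cov / Var(R_m) = 0.06227 / 0.03263 = 1.9084
E(R_Kestrel) = R_f + β × MRP = 1.6467% + 1.9084 × 6.5308% = 14.11%

14.11%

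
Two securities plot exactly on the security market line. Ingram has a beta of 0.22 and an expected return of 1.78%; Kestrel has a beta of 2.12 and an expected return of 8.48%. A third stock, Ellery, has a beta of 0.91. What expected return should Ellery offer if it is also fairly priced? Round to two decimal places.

MRP (SML slope) = (8.48% − 1.78%) / (2.12 − 0.22) = 6.70% / 1.90 = 3.5263%
R_f (intercept) = 1.78% − 0.22 × 3.5263% = 1.0042%
E(R_Ellery) = R_f + β × MRP = 1.0042% + 0.91 × 3.5263% = 4.21%

4.21%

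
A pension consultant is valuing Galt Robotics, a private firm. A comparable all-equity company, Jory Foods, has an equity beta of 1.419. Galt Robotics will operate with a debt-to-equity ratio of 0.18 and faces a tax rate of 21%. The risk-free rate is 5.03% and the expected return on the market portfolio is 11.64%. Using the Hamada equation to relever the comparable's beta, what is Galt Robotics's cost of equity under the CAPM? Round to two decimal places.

15.74%

β_L = β_U × [1 + (1 − t)(D/E)] = 1.419 × [1 + (1 − 0.21) × 0.18]
    = 1.419 × [1 + 0.79 × 0.18] = 1.419 × 1.1422 = 1.6208
MRP = 11.64% − 5.03% = 6.61%
E(R) = R_f + β_L × MRP = 5.03% + 1.6208 × 6.61% = 15.74%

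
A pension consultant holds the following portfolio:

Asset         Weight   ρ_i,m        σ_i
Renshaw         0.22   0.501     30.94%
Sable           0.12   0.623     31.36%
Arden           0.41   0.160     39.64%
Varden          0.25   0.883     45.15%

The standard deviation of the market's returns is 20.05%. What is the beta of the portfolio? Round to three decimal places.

0.914

β_Renshaw = 0.501 × 30.94% / 20.05% = 0.7731
β_Sable = 0.623 × 31.36% / 20.05% = 0.9744
β_Arden = 0.160 × 39.64% / 20.05% = 0.3163
β_Varden = 0.883 × 45.15% / 20.05% = 1.9884
β_P = Σ w_i β_i = 0.22×0.7731 + 0.12×0.9744 + 0.41×0.3163 + 0.25×1.9884 = 0.9138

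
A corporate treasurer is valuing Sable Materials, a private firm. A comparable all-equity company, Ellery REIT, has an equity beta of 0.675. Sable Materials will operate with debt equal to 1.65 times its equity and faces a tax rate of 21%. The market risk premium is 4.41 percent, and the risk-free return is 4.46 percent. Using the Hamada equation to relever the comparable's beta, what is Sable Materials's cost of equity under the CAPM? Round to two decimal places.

β_L = β_U × [1 + (1 − t)(D/E)] = 0.675 × [1 + (1 − 0.21) × 1.65]
    = 0.675 × [1 + 0.79 × 1.65] = 0.675 × 2.3035 = 1.5549
E(R) = R_f + β_L × MRP = 4.46% + 1.5549 × 4.41% = 11.32%

11.32%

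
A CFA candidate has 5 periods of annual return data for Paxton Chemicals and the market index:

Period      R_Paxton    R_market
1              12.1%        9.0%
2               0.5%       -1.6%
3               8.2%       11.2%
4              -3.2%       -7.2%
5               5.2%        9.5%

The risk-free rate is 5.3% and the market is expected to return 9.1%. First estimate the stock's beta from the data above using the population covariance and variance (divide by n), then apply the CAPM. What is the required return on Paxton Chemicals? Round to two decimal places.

Mean R_i = (12.1 + 0.5 + 8.2 − 3.2 + 5.2) / 5 = 4.5600%
Mean R_m = (9.0 − 1.6 + 11.2 − 7.2 + 9.5) / 5 = 4.1800%
Σ(R_i − R̄_i)(R_m − R̄_m) = 177.0760  ⇒  Cov = 177.0760 / 5 = 35.4152
Σ(R_m − R̄_m)² = 263.7280  ⇒  Var(R_m) = 263.7280 / 5 = 52.7456
β = Cov / Var(R_m) = 35.4152 / 52.7456 = 0.6714
MRP = 9.1% − 5.3% = 3.80%
E(R) = R_f + β × MRP = 5.3% + 0.6714 × 3.8% = 7.85%

7.85%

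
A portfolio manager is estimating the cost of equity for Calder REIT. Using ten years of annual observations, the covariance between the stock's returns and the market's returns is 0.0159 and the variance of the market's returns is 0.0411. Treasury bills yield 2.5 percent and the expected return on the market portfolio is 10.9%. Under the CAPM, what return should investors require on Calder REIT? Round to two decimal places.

5.75%

β = Cov(R_i, R_m) / Var(R_m) = 0.0159 / 0.0411 = 0.3869
MRP = 10.9% − 2.5% = 8.40%
E(R) = R_f + β × MRP = 2.5% + 0.3869 × 8.4% = 5.75%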